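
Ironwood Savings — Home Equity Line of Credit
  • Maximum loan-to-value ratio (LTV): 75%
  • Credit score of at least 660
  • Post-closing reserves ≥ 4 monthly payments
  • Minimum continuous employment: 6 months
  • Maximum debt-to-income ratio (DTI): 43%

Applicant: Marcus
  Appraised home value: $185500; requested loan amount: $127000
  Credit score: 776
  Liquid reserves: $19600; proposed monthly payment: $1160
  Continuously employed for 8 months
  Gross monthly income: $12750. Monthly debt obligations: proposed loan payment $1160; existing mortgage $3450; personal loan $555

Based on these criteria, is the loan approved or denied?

Approved

Loan-to-value = 127,000/185,500 = 68.5% — pass (75% max)
Credit score 776 ≥ 660 (meets)
Reserves: 19,600 ÷ 1,160 = 16.9 months (meets 4-month minimum)
Employment 8 ≥ 6 months
Total monthly debts = (1,160 + 3,450 + 555) = 5,165. DTI = 5,165/12,750 = 40.5% ≤ 43%
All criteria satisfied.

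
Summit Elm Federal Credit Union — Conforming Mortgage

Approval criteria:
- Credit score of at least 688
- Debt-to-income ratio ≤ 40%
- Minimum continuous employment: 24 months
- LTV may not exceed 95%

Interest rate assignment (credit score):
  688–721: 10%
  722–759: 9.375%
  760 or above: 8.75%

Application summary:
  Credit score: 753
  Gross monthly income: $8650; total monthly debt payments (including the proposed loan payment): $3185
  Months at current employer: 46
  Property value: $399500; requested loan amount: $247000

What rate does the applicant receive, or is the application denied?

Credit score 753 ≥ 688 (meets minimum)
LTV = 247,000/399,500 = 61.8% ≤ 95%
DTI = 3,185/8,650 = 36.8% ≤ 40%
Employment 46 ≥ 24 months
All requirements met. Score 753 falls in the 722–759 tier → 9.375%.

Approved at 9.375%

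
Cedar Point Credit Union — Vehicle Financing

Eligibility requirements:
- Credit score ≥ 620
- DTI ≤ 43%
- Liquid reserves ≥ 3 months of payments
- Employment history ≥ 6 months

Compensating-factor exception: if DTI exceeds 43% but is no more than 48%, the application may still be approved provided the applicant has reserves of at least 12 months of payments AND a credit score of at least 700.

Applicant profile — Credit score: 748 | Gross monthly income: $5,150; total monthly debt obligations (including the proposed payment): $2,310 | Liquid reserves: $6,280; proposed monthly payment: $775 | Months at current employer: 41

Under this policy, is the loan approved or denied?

Credit score 748 ≥ 620 (meets base)
DTI: 2,310 ÷ 5,150 = 44.9%, over the 43% base limit.
Reserves: 6,280 ÷ 775 = 8.1 months (meets 3-month minimum)
Employment 41 ≥ 6 months
44.9% falls in the override range (43%–48%), so the compensating-factor test applies.
Override check — reserves: 8.1 mo (short of 12); score: 748 (ok).
Override conditions not both satisfied; exception does not apply.

Denied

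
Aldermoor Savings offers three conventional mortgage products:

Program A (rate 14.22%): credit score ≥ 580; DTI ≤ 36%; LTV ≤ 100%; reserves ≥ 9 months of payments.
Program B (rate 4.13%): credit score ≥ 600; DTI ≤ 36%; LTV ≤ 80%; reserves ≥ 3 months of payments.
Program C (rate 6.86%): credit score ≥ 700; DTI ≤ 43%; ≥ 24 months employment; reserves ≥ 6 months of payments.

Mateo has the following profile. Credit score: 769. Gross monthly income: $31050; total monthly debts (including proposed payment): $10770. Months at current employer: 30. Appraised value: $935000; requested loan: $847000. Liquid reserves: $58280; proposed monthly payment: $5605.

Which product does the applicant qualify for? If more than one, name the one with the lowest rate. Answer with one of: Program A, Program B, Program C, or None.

Program C

DTI = 10,770/31,050 = 34.7%.
LTV = 847,000/935,000 = 90.6%.
Reserves = 58,280/5,605 = 10.4 months.
Program A: score 769 ≥ 580; DTI 34.7% ≤ 36%; LTV 90.6% ≤ 100%; reserves 10.4 ≥ 9 mo → qualifies.
Program B: score 769 ≥ 600; DTI 34.7% ≤ 36%; LTV 90.6% > 80%; reserves 10.4 ≥ 3 mo → does not qualify.
Program C: score 769 ≥ 700; DTI 34.7% ≤ 43%; employment 30 ≥ 24 mo; reserves 10.4 ≥ 6 mo → qualifies.
Qualifying: Program A, Program C. Lowest rate is 6.86% → Program C.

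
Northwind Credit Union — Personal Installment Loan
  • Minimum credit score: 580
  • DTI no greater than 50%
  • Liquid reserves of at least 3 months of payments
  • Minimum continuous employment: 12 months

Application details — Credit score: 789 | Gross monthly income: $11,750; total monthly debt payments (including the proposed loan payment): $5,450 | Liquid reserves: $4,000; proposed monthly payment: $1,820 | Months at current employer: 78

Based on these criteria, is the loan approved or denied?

Denied

Credit score 789 ≥ 580 (meets)
DTI: 5,450 ÷ 11,750 = 46.4%, within the 50% cap
Liquid reserves cover 4,000/1,820 = 2.2 months — < 3 required
Employment 78 ≥ 12 months
Fails on reserves.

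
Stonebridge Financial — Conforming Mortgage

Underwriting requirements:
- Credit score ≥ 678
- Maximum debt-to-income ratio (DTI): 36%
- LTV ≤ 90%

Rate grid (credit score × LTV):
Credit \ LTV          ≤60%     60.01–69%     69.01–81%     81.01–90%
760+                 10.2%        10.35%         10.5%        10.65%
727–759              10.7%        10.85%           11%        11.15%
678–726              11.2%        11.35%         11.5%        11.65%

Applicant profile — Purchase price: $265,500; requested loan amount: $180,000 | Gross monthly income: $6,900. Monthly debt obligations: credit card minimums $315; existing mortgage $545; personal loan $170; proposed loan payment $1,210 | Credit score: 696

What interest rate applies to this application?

11.35%

Credit score 696 ≥ 678; Total monthly debts = (315 + 545 + 170 + 1,210) = 2,240. Debt-to-income = 2,240/6,900 = 32.5% — meets 36% limit
LTV: 180,000 ÷ 265,500 = 67.8%, within 90% cap
Credit 696 → row 678–726; LTV 67.8% → column 60.01–69%. Grid cell → 11.35%.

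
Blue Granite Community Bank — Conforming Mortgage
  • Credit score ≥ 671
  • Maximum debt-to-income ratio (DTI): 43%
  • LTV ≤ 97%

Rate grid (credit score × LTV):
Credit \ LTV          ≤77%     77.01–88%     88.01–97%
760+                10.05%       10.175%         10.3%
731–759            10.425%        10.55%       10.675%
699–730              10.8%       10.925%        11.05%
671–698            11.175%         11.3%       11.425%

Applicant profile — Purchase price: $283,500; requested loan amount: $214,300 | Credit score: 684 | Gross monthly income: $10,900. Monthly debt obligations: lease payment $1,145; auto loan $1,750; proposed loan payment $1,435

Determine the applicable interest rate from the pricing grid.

11.175%

Credit score 684 ≥ 671; Total monthly debts = (1,145 + 1,750 + 1,435) = 4,330. DTI: 4,330 ÷ 10,900 = 39.7%, within the 43% cap
LTV: 214,300 ÷ 283,500 = 75.6%, within 97% cap
Credit 684 → row 671–698; LTV 75.6% → column ≤77%. Grid cell → 11.175%.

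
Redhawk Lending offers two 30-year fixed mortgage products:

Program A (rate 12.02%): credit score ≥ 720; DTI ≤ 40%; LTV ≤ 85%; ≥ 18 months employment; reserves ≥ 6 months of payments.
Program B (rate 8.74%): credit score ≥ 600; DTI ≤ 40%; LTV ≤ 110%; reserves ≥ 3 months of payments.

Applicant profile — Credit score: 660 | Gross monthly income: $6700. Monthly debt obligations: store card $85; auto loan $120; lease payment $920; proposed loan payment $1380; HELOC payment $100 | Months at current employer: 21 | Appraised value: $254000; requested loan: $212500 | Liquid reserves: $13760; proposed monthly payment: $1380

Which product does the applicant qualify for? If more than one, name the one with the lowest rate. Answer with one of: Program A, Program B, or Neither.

Program B

Total debts = (85 + 120 + 920 + 1,380 + 100) = 2,605; DTI = 2,605/6,700 = 38.9%.
LTV = 212,500/254,000 = 83.7%.
Reserves = 13,760/1,380 = 10.0 months.
Program A: score 660 < 720; DTI 38.9% ≤ 40%; LTV 83.7% ≤ 85%; employment 21 ≥ 18 mo; reserves 10.0 ≥ 6 mo → does not qualify.
Program B: score 660 ≥ 600; DTI 38.9% ≤ 40%; LTV 83.7% ≤ 110%; reserves 10.0 ≥ 3 mo → qualifies.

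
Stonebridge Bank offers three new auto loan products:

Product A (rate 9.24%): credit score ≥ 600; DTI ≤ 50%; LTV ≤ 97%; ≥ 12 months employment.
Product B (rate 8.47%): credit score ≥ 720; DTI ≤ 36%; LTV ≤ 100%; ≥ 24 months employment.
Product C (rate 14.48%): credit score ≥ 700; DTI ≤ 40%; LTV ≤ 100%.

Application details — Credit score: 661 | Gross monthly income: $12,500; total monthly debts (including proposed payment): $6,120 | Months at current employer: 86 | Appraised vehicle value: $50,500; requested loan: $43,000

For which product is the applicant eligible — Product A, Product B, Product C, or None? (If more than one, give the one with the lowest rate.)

DTI = 6,120/12,500 = 49%.
LTV = 43,000/50,500 = 85.1%.
Product A: score 661 ≥ 600; DTI 49% ≤ 50%; LTV 85.1% ≤ 97%; employment 86 ≥ 12 mo → qualifies.
Product B: score 661 < 720; DTI 49% > 36%; LTV 85.1% ≤ 100%; employment 86 ≥ 24 mo → does not qualify.
Product C: score 661 < 700; DTI 49% > 40%; LTV 85.1% ≤ 100% → does not qualify.

Product A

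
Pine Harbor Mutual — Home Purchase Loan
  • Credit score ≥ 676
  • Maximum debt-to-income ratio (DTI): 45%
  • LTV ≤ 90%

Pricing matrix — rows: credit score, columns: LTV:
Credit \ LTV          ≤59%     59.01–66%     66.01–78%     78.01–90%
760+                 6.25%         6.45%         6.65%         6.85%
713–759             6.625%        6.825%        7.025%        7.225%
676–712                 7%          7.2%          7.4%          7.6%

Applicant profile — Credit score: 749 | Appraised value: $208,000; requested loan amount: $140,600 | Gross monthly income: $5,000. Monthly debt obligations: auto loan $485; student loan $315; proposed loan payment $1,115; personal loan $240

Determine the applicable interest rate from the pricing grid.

Credit score 749 ≥ 676; Total monthly debts = (485 + 315 + 1,115 + 240) = 2,155. DTI: 2,155 ÷ 5,000 = 43.1%, within the 45% cap
LTV = 140,600/208,000 = 67.6% ≤ 90%
Credit 749 → row 713–759; LTV 67.6% → column 66.01–78%. Grid cell → 7.025%.

7.025%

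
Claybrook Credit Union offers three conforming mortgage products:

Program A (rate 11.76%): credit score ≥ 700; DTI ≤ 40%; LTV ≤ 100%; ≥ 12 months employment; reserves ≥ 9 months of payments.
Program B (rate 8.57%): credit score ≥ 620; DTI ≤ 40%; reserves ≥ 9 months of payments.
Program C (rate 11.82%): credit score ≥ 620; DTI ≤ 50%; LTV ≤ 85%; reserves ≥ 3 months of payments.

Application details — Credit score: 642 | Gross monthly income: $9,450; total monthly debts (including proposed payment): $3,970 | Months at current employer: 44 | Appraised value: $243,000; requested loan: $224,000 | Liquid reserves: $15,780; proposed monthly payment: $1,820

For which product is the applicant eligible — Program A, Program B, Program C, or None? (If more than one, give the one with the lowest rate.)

None

DTI = 3,970/9,450 = 42%.
LTV = 224,000/243,000 = 92.2%.
Reserves = 15,780/1,820 = 8.7 months.
Program A: score 642 < 700; DTI 42% > 40%; LTV 92.2% ≤ 100%; employment 44 ≥ 12 mo; reserves 8.7 < 9 mo → does not qualify.
Program B: score 642 ≥ 620; DTI 42% > 40%; reserves 8.7 < 9 mo → does not qualify.
Program C: score 642 ≥ 620; DTI 42% ≤ 50%; LTV 92.2% > 85%; reserves 8.7 ≥ 3 mo → does not qualify.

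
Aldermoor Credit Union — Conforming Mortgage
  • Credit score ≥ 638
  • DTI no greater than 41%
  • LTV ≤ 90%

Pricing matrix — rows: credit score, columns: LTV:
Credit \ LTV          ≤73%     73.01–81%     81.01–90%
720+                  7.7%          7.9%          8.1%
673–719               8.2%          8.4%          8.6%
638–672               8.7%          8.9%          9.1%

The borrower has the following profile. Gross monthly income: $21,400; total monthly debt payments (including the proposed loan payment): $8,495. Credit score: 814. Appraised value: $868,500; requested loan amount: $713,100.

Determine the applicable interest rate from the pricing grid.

Credit score 814 ≥ 638; Debt-to-income = 8,495/21,400 = 39.7% — meets 41% limit
LTV = 713,100/868,500 = 82.1% ≤ 90%
Credit 814 → row 720+; LTV 82.1% → column 81.01–90%. Grid cell → 8.1%.

8.1%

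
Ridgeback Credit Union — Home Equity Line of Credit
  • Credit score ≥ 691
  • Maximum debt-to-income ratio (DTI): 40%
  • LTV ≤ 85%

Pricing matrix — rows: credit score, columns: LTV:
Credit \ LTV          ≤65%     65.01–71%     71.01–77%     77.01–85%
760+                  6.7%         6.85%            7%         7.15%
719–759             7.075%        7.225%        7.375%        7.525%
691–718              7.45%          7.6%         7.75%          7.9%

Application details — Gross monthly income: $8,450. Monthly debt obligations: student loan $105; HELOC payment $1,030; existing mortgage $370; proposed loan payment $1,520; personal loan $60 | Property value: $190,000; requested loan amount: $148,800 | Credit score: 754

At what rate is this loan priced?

7.525%

Credit score 754 ≥ 691; Total monthly debts = (105 + 1,030 + 370 + 1,520 + 60) = 3,085. DTI = 3,085/8,450 = 36.5% ≤ 40%
LTV = 148,800/190,000 = 78.3% ≤ 85%
Row: 754 falls in 719–759. Column: 78.3% falls in 77.01–85%. Rate = 7.525%.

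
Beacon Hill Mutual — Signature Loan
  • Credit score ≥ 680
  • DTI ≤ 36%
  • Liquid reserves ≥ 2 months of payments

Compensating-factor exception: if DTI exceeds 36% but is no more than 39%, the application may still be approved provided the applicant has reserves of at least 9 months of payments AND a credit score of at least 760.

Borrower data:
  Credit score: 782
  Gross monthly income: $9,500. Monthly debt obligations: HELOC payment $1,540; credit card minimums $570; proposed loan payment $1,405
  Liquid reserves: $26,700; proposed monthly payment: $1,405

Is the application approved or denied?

Credit score 782 ≥ 680 (meets base)
Total debts = (1,540 + 570 + 1,405) = 3,515. DTI = 3,515/9,500 = 37% > 36% — standard DTI limit exceeded.
Reserves: 26,700 ÷ 1,405 = 19.0 months (meets 2-month minimum)
37% falls in the override range (36%–39%), so the compensating-factor test applies.
Override check — reserves: 19.0 mo (ok); score: 782 (ok).
Both override conditions satisfied; DTI exception granted.

Approved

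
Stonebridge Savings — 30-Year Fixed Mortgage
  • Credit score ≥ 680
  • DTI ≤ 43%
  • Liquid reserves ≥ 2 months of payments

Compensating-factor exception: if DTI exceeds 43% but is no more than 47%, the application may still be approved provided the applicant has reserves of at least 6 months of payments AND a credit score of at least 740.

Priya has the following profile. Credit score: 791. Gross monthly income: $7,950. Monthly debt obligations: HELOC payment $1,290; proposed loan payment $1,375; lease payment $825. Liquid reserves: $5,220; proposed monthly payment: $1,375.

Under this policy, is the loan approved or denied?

Credit score 791 ≥ 680 (meets base)
Total debts = (1,290 + 1,375 + 825) = 3,490. DTI = 3,490/7,950 = 43.9% > 43% — standard DTI limit exceeded.
Liquid reserves cover 5,220/1,375 = 3.8 months — ≥ 2 required
43.9% falls in the override range (43%–47%), so the compensating-factor test applies.
Reserves 3.8 < 6 months; credit score 791 ≥ 740.
Compensating-factor requirement not fully met.

Denied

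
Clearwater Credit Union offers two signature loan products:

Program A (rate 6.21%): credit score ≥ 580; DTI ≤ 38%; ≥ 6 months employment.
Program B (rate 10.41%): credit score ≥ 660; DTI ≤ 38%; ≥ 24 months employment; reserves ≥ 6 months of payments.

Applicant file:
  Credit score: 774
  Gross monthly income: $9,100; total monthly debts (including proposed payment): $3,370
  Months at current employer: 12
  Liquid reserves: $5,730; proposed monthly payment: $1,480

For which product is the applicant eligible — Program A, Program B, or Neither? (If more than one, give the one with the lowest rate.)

DTI = 3,370/9,100 = 37%.
Reserves = 5,730/1,480 = 3.9 months.
Program A: score 774 ≥ 580; DTI 37% ≤ 38%; employment 12 ≥ 6 mo → qualifies.
Program B: score 774 ≥ 660; DTI 37% ≤ 38%; employment 12 < 24 mo; reserves 3.9 < 6 mo → does not qualify.

Program A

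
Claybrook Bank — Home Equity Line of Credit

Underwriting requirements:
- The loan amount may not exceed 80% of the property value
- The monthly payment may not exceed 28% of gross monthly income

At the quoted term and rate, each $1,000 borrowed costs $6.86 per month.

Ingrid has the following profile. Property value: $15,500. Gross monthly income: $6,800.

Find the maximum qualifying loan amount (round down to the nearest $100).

$12,400

Payment cap: 28% × $6,800 = $1,904/month.
At $6.86 per $1,000, that supports 1,904/6.86 × 1,000 ≈ $277,551 → $277,500.
LTV cap: 80% × $15,500 = $12,400 → $12,400.
Binding constraint: loan-to-value.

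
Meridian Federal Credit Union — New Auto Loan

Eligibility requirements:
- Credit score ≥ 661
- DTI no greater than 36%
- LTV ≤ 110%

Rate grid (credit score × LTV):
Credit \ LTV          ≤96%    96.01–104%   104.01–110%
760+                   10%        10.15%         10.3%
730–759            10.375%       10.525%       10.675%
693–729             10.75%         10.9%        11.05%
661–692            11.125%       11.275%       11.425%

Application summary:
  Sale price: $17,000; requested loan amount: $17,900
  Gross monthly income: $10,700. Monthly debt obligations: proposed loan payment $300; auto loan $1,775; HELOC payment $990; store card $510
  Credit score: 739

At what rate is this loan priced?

Credit score 739 ≥ 661; Total monthly debts = (300 + 1,775 + 990 + 510) = 3,575. DTI = 3,575/10,700 = 33.4% ≤ 36%
Loan-to-value = 17,900/17,000 = 105.3% — pass (110% max)
Score 739 is in the 730–759 band; LTV 105.3% is in the 104.01–110% band → 10.675%.

10.675%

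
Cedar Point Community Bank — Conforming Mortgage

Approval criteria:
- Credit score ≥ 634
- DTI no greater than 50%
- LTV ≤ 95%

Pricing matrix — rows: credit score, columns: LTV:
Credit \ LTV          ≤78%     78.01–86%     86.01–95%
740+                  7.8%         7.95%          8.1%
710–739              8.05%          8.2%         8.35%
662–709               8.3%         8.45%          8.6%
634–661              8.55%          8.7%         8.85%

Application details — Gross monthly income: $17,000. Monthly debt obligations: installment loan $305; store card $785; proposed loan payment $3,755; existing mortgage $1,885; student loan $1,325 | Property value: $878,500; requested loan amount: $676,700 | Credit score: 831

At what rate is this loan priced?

7.8%

Credit score 831 ≥ 634; Total monthly debts = (305 + 785 + 3,755 + 1,885 + 1,325) = 8,055. DTI = 8,055/17,000 = 47.4% ≤ 50%
LTV: 676,700 ÷ 878,500 = 77%, within 95% cap
Score 831 is in the 740+ band; LTV 77% is in the ≤78% band → 7.8%.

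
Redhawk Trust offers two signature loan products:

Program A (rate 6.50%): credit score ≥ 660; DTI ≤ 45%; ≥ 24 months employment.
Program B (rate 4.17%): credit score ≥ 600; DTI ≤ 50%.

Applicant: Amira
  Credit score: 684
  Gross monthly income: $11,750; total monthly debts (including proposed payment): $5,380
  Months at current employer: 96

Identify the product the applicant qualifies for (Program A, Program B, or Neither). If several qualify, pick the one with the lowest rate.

DTI = 5,380/11,750 = 45.8%.
Program A: score 684 ≥ 660; DTI 45.8% > 45%; employment 96 ≥ 24 mo → does not qualify.
Program B: score 684 ≥ 600; DTI 45.8% ≤ 50% → qualifies.

Program B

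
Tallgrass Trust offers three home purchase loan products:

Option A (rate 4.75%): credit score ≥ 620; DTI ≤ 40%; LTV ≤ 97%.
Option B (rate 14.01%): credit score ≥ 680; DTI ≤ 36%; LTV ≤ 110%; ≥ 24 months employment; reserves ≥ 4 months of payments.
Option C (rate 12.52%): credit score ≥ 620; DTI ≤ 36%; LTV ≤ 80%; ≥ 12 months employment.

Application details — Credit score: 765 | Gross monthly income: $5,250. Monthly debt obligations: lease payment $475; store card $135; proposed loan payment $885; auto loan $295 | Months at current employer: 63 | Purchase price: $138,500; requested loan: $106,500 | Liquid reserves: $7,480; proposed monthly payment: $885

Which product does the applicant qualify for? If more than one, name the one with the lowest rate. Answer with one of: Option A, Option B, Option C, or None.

Total debts = (475 + 135 + 885 + 295) = 1,790; DTI = 1,790/5,250 = 34.1%.
LTV = 106,500/138,500 = 76.9%.
Reserves = 7,480/885 = 8.5 months.
Option A: score 765 ≥ 620; DTI 34.1% ≤ 40%; LTV 76.9% ≤ 97% → qualifies.
Option B: score 765 ≥ 680; DTI 34.1% ≤ 36%; LTV 76.9% ≤ 110%; employment 63 ≥ 24 mo; reserves 8.5 ≥ 4 mo → qualifies.
Option C: score 765 ≥ 620; DTI 34.1% ≤ 36%; LTV 76.9% ≤ 80%; employment 63 ≥ 12 mo → qualifies.
Qualifying: Option A, Option B, Option C. Lowest rate is 4.75% → Option A.

Option A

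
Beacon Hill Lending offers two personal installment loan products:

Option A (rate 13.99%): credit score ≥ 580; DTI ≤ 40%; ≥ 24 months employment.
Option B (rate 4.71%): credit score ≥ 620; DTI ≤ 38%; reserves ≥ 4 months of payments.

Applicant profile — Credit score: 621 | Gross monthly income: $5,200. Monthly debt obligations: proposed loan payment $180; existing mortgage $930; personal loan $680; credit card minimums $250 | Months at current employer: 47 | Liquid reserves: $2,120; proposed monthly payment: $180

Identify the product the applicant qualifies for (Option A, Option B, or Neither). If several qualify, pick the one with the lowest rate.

Total debts = (180 + 930 + 680 + 250) = 2,040; DTI = 2,040/5,200 = 39.2%.
Reserves = 2,120/180 = 11.8 months.
Option A: score 621 ≥ 580; DTI 39.2% ≤ 40%; employment 47 ≥ 24 mo → qualifies.
Option B: score 621 ≥ 620; DTI 39.2% > 38%; reserves 11.8 ≥ 4 mo → does not qualify.

Option A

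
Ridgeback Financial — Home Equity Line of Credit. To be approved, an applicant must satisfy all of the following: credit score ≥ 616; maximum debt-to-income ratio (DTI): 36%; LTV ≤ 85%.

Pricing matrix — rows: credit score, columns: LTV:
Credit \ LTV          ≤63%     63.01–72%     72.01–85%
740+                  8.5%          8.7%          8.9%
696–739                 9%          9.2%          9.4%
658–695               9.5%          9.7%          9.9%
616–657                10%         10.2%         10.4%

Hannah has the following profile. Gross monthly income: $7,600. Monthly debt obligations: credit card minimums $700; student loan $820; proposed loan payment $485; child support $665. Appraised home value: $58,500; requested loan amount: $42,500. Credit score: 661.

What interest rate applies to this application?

Credit score 661 ≥ 616; Total monthly debts = (700 + 820 + 485 + 665) = 2,670. DTI = 2,670/7,600 = 35.1% ≤ 36%
LTV: 42,500 ÷ 58,500 = 72.6%, within 85% cap
Row: 661 falls in 658–695. Column: 72.6% falls in 72.01–85%. Rate = 9.9%.

9.9%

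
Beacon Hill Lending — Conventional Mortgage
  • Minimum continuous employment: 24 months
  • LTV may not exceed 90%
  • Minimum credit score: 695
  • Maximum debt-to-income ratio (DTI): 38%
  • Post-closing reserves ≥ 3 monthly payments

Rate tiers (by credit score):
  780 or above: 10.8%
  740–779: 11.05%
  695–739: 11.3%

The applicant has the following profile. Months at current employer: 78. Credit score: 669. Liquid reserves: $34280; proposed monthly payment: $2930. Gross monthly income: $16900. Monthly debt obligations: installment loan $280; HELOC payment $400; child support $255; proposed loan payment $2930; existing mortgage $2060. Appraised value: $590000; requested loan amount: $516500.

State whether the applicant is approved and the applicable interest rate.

Denied

Credit score 669 < 695 (below minimum)
Loan-to-value = 516,500/590,000 = 87.5% — pass (90% max)
Employment 78 ≥ 24 months
Liquid reserves cover 34,280/2,930 = 11.7 months — ≥ 3 required
Total monthly debts = (280 + 400 + 255 + 2,930 + 2,060) = 5,925. Debt-to-income = 5,925/16,900 = 35.1% — meets 38% limit
Not all requirements met → denied.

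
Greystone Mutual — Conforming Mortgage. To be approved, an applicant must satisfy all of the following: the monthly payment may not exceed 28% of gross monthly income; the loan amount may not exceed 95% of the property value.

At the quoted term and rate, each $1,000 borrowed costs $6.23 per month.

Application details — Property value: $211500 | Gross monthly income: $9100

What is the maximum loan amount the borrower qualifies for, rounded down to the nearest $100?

Payment cap: 28% × $9,100 = $2,548/month.
At $6.23 per $1,000, that supports 2,548/6.23 × 1,000 ≈ $408,988 → $408,900.
LTV cap: 95% × $211,500 = $200,925 → $200,900.
Binding constraint: loan-to-value.

$200,900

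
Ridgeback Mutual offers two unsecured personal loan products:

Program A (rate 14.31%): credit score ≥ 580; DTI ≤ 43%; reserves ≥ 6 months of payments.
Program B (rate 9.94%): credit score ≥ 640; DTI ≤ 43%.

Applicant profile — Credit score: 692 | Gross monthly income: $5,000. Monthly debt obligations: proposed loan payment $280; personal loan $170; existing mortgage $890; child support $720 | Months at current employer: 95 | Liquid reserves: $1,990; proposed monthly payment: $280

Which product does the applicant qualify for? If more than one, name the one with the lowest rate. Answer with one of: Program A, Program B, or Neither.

Program B

Total debts = (280 + 170 + 890 + 720) = 2,060; DTI = 2,060/5,000 = 41.2%.
Reserves = 1,990/280 = 7.1 months.
Program A: score 692 ≥ 580; DTI 41.2% ≤ 43%; reserves 7.1 ≥ 6 mo → qualifies.
Program B: score 692 ≥ 640; DTI 41.2% ≤ 43% → qualifies.
Qualifying: Program A, Program B. Lowest rate is 9.94% → Program B.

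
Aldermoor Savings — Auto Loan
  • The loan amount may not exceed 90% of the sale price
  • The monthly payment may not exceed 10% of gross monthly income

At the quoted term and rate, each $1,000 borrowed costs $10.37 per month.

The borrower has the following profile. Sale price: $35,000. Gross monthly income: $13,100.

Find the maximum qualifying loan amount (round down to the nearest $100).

Payment cap: 10% × $13,100 = $1,310/month.
At $10.37 per $1,000, that supports 1,310/10.37 × 1,000 ≈ $126,325 → $126,300.
LTV cap: 90% × $35,000 = $31,500 → $31,500.
Binding constraint: loan-to-value.

$31,500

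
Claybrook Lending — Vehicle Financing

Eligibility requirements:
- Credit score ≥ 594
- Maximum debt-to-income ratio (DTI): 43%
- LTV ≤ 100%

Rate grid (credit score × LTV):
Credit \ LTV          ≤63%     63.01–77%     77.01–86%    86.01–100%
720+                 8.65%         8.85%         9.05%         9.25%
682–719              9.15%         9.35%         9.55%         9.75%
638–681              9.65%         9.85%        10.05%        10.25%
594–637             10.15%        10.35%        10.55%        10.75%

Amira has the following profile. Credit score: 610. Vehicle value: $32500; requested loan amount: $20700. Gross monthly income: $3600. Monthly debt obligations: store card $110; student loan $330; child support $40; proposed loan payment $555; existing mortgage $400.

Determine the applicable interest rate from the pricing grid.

10.35%

Credit score 610 ≥ 594; Total monthly debts = (110 + 330 + 40 + 555 + 400) = 1,435. DTI: 1,435 ÷ 3,600 = 39.9%, within the 43% cap
Loan-to-value = 20,700/32,500 = 63.7% — pass (100% max)
Score 610 is in the 594–637 band; LTV 63.7% is in the 63.01–77% band → 10.35%.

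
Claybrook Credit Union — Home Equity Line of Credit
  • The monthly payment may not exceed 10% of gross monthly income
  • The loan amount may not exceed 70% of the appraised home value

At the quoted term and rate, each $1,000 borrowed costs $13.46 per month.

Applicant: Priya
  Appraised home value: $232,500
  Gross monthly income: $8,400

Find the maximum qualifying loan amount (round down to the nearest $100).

Payment cap: 10% × $8,400 = $840/month.
At $13.46 per $1,000, that supports 840/13.46 × 1,000 ≈ $62,407 → $62,400.
LTV cap: 70% × $232,500 = $162,750 → $162,700.
Binding constraint: payment-to-income.

$62,400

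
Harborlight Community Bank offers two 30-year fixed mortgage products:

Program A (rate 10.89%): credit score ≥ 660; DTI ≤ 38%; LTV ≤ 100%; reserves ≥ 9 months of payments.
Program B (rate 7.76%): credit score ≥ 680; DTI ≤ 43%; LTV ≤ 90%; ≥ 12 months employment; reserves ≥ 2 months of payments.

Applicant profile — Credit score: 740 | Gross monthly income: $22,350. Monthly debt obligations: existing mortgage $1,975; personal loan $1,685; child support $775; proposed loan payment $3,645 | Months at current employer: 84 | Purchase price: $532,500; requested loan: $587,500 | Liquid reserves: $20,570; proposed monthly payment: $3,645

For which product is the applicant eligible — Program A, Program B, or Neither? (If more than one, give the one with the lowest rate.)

Neither

Total debts = (1,975 + 1,685 + 775 + 3,645) = 8,080; DTI = 8,080/22,350 = 36.2%.
LTV = 587,500/532,500 = 110.3%.
Reserves = 20,570/3,645 = 5.6 months.
Program A: score 740 ≥ 660; DTI 36.2% ≤ 38%; LTV 110.3% > 100%; reserves 5.6 < 9 mo → does not qualify.
Program B: score 740 ≥ 680; DTI 36.2% ≤ 43%; LTV 110.3% > 90%; employment 84 ≥ 12 mo; reserves 5.6 ≥ 2 mo → does not qualify.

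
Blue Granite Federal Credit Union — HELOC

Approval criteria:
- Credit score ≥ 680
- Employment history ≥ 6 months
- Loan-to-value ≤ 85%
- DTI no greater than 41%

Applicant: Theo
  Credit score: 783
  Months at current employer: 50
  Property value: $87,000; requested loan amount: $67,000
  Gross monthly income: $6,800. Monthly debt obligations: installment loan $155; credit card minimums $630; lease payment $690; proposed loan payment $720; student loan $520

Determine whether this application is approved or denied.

Approved

Credit score 783 ≥ 680 (meets)
Employment 50 ≥ 6 months
LTV = 67,000/87,000 = 77% ≤ 85%
Total monthly debts = (155 + 630 + 690 + 720 + 520) = 2,715. DTI = 2,715/6,800 = 39.9% ≤ 41%
All criteria satisfied.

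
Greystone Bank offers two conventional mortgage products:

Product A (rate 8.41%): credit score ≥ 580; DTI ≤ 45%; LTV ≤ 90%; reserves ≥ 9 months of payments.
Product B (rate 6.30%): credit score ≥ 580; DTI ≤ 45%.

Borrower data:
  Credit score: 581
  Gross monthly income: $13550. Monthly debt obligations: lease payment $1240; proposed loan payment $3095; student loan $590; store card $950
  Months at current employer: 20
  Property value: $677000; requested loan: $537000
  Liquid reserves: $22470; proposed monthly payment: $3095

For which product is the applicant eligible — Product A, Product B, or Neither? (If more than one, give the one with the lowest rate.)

Product B

Total debts = (1,240 + 3,095 + 590 + 950) = 5,875; DTI = 5,875/13,550 = 43.4%.
LTV = 537,000/677,000 = 79.3%.
Reserves = 22,470/3,095 = 7.3 months.
Product A: score 581 ≥ 580; DTI 43.4% ≤ 45%; LTV 79.3% ≤ 90%; reserves 7.3 < 9 mo → does not qualify.
Product B: score 581 ≥ 580; DTI 43.4% ≤ 45% → qualifies.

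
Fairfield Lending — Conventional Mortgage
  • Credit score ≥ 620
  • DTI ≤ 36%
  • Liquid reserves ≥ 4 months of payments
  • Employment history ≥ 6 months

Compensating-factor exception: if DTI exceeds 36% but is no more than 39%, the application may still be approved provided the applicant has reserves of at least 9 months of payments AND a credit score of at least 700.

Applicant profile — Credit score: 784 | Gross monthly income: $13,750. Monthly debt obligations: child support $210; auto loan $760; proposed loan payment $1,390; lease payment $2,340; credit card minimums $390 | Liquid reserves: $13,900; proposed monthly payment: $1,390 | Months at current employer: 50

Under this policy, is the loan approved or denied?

Credit score 784 ≥ 620 (meets base)
Total debts = (210 + 760 + 1,390 + 2,340 + 390) = 5,090. DTI: 5,090 ÷ 13,750 = 37%, over the 36% base limit.
Reserves = 13,900/1,390 = 10.0 months ≥ 4
Employment 50 ≥ 6 months
37% falls in the override range (36%–39%), so the compensating-factor test applies.
Override check — reserves: 10.0 mo (ok); score: 784 (ok).
Both override conditions satisfied; DTI exception granted.

Approved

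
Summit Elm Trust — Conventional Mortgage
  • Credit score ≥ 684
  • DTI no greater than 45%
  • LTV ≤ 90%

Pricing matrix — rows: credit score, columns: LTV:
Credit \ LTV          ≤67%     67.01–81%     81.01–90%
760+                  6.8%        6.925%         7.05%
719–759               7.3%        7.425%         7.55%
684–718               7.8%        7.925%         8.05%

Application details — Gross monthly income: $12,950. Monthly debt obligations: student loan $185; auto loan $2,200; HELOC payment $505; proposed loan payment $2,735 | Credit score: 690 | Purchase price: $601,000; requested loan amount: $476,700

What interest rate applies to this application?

7.925%

Credit score 690 ≥ 684; Total monthly debts = (185 + 2,200 + 505 + 2,735) = 5,625. DTI = 5,625/12,950 = 43.4% ≤ 45%
Loan-to-value = 476,700/601,000 = 79.3% — pass (90% max)
Score 690 is in the 684–718 band; LTV 79.3% is in the 67.01–81% band → 7.925%.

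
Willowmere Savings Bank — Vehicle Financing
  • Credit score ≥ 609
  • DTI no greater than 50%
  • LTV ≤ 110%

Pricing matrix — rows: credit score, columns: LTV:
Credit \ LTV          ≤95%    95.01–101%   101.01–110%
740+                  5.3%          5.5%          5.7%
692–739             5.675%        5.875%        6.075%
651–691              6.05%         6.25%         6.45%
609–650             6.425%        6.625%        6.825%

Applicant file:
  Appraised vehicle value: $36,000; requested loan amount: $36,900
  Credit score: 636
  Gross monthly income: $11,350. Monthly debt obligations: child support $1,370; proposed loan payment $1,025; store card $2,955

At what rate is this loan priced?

Credit score 636 ≥ 609; Total monthly debts = (1,370 + 1,025 + 2,955) = 5,350. DTI: 5,350 ÷ 11,350 = 47.1%, within the 50% cap
Loan-to-value = 36,900/36,000 = 102.5% — pass (110% max)
Credit 636 → row 609–650; LTV 102.5% → column 101.01–110%. Grid cell → 6.825%.

6.825%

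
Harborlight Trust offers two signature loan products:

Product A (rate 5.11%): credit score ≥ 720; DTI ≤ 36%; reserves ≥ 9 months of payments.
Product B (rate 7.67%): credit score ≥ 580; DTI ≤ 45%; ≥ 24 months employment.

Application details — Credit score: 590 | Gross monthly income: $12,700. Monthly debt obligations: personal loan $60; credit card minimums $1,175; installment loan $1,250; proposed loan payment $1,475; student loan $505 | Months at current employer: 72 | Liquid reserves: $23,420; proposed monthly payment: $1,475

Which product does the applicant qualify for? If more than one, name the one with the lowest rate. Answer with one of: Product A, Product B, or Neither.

Product B

Total debts = (60 + 1,175 + 1,250 + 1,475 + 505) = 4,465; DTI = 4,465/12,700 = 35.2%.
Reserves = 23,420/1,475 = 15.9 months.
Product A: score 590 < 720; DTI 35.2% ≤ 36%; reserves 15.9 ≥ 9 mo → does not qualify.
Product B: score 590 ≥ 580; DTI 35.2% ≤ 45%; employment 72 ≥ 24 mo → qualifies.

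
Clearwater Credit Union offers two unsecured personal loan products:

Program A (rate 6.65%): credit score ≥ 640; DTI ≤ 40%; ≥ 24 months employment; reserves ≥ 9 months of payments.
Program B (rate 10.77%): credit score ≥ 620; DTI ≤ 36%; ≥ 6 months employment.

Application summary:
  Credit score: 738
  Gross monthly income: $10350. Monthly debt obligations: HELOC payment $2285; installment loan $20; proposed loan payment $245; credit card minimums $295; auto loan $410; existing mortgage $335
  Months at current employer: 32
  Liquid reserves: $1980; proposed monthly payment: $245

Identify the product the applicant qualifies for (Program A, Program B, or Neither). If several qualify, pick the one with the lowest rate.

Total debts = (2,285 + 20 + 245 + 295 + 410 + 335) = 3,590; DTI = 3,590/10,350 = 34.7%.
Reserves = 1,980/245 = 8.1 months.
Program A: score 738 ≥ 640; DTI 34.7% ≤ 40%; employment 32 ≥ 24 mo; reserves 8.1 < 9 mo → does not qualify.
Program B: score 738 ≥ 620; DTI 34.7% ≤ 36%; employment 32 ≥ 6 mo → qualifies.

Program B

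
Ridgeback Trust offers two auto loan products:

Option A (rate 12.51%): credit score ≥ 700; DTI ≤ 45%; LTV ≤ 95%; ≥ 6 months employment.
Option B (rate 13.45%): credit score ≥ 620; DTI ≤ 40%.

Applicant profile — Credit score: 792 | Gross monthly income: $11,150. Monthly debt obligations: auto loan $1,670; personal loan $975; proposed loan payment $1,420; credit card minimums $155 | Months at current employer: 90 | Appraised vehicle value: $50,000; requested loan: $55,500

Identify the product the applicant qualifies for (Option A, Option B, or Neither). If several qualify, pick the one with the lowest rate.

Option B

Total debts = (1,670 + 975 + 1,420 + 155) = 4,220; DTI = 4,220/11,150 = 37.8%.
LTV = 55,500/50,000 = 111%.
Option A: score 792 ≥ 700; DTI 37.8% ≤ 45%; LTV 111% > 95%; employment 90 ≥ 6 mo → does not qualify.
Option B: score 792 ≥ 620; DTI 37.8% ≤ 40% → qualifies.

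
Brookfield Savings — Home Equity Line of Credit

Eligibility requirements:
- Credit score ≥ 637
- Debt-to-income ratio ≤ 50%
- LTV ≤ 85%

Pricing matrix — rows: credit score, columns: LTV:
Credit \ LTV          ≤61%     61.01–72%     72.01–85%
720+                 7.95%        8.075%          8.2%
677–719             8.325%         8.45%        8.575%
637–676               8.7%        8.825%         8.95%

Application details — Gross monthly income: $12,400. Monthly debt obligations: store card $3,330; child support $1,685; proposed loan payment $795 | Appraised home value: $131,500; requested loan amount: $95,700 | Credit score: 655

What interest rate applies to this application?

8.95%

Credit score 655 ≥ 637; Total monthly debts = (3,330 + 1,685 + 795) = 5,810. Debt-to-income = 5,810/12,400 = 46.9% — meets 50% limit
LTV = 95,700/131,500 = 72.8% ≤ 85%
Credit 655 → row 637–676; LTV 72.8% → column 72.01–85%. Grid cell → 8.95%.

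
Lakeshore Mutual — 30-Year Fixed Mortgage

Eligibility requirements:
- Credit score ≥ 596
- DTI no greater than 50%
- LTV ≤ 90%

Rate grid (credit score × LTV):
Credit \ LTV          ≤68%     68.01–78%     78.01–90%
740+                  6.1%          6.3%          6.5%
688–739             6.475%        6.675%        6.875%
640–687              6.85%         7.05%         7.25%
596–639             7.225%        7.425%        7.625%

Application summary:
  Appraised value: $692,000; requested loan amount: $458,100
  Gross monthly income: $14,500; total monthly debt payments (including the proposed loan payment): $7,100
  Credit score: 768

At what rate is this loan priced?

6.1%

Credit score 768 ≥ 596; DTI = 7,100/14,500 = 49% ≤ 50%
LTV: 458,100 ÷ 692,000 = 66.2%, within 90% cap
Score 768 is in the 740+ band; LTV 66.2% is in the ≤68% band → 6.1%.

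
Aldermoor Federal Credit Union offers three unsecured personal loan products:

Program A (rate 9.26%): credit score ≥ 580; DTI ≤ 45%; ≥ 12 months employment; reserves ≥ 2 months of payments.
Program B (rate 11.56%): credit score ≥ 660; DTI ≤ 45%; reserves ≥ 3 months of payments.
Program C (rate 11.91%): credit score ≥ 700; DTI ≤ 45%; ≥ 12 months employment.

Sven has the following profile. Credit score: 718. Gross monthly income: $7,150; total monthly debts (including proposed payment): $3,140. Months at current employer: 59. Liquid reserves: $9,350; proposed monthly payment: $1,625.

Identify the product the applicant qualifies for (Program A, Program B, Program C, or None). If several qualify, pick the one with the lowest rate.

Program A

DTI = 3,140/7,150 = 43.9%.
Reserves = 9,350/1,625 = 5.8 months.
Program A: score 718 ≥ 580; DTI 43.9% ≤ 45%; employment 59 ≥ 12 mo; reserves 5.8 ≥ 2 mo → qualifies.
Program B: score 718 ≥ 660; DTI 43.9% ≤ 45%; reserves 5.8 ≥ 3 mo → qualifies.
Program C: score 718 ≥ 700; DTI 43.9% ≤ 45%; employment 59 ≥ 12 mo → qualifies.
Qualifying: Program A, Program B, Program C. Lowest rate is 9.26% → Program A.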